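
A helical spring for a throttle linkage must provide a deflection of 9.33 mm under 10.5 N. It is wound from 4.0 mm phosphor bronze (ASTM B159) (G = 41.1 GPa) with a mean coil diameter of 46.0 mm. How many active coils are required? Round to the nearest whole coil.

12

Required rate k = F/δ = 10.5/9.33 = 1.1254 N/mm
N_a = Gd⁴/(8D³k) = (41.1×10³ × 4.0⁴)/(8 × 46.0³ × 1.1254)
    = 1.05216e+07 / 876337 = 12.01 → 12 coils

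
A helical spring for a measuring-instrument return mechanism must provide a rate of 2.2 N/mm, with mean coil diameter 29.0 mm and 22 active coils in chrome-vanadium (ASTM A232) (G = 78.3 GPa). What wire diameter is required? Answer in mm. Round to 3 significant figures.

3.31 mm

d = (8D³N_a·k / G)^(1/4) = (8·29.0³·22·2.2 / (78.3×10³))^0.25
  = (120.61)^0.25 = 3.3139 mm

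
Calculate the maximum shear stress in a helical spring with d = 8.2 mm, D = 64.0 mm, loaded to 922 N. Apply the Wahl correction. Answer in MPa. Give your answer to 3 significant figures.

324 MPa

Spring index C = D/d = 64.0/8.2 = 7.8049
K_W = (4C−1)/(4C−4) + 0.615/C = 30.220/27.220 + 0.0788 = 1.1890
τ₀ = 8FD/(πd³) = 8·922·64.0/(π·8.2³) = 472064/1732.2 = 272.53 MPa
τ_max = K·τ₀ = 1.1890 × 272.53 = 324.04 MPa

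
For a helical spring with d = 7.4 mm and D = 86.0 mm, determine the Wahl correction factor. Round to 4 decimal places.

C = D/d = 86.0/7.4 = 11.6216
K_W = (4C−1)/(4C−4) + 0.615/C = 45.486/42.486 + 0.0529 = 1.1235

1.1235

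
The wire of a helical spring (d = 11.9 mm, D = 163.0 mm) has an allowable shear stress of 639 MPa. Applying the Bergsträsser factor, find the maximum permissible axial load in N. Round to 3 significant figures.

C = D/d = 163.0/11.9 = 13.6975
K_B = (4C+2)/(4C−3) = 56.790/51.790 = 1.0965
τ_max = K·8FD/(πd³) → F_max = τ_allow·πd³/(8DK)
F_max = 639·π·11.9³/(8·163.0·1.0965) = 3.3829e+06/1429.9 = 2365.9 N

2370 N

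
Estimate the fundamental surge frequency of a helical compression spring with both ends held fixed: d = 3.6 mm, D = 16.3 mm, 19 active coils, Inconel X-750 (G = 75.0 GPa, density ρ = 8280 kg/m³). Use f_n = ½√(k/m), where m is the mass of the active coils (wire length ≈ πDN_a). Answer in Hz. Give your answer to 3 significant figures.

k = Gd⁴/(8D³N_a) = (75.0×10³)(3.6⁴)/(8·16.3³·19) = 19.137 N/mm = 19137 N/m
Wire length L = πDN_a = π·16.3·19 = 972.95 mm
m = ρ·(πd²/4)·L = 8280 × 10.179×10⁻⁶ m² × 0.97295 m = 0.082 kg
f_n = ½√(k/m) = 0.5·√(19137/0.082) = 0.5·√(2.3337e+05) = 241.54 Hz

242 Hz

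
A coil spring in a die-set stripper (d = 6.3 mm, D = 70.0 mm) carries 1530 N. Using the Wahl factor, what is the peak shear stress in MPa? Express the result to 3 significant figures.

1230 MPa

Spring index C = D/d = 70.0/6.3 = 11.1111
K_W = (4C−1)/(4C−4) + 0.615/C = 43.444/40.444 + 0.0554 = 1.1295
τ₀ = 8FD/(πd³) = 8·1530·70.0/(π·6.3³) = 856800/785.55 = 1090.7 MPa
τ_max = K·τ₀ = 1.1295 × 1090.7 = 1232 MPa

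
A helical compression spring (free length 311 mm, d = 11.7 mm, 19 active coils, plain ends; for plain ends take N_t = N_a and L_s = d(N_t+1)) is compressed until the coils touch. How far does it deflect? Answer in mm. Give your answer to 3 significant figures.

77.0 mm

N_t = 19; L_s = 11.7·20 = 234 mm
δ_solid = L₀ − L_s = 311 − 234 = 77 mm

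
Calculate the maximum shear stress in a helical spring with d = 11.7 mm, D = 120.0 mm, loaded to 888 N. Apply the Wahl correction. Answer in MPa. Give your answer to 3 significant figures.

Spring index C = D/d = 120.0/11.7 = 10.2564
K_W = (4C−1)/(4C−4) + 0.615/C = 40.026/37.026 + 0.0600 = 1.1410
τ₀ = 8FD/(πd³) = 8·888·120.0/(π·11.7³) = 852480/5031.6 = 169.42 MPa
τ_max = K·τ₀ = 1.1410 × 169.42 = 193.31 MPa

193 MPa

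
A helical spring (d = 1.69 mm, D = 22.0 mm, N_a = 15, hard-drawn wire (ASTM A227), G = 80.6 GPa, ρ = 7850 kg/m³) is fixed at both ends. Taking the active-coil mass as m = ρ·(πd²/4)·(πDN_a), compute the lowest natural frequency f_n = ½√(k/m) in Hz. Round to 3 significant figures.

83.9 Hz

k = Gd⁴/(8D³N_a) = (80.6×10³)(1.69⁴)/(8·22.0³·15) = 0.51456 N/mm = 514.56 N/m
Wire length L = πDN_a = π·22.0·15 = 1036.7 mm
m = ρ·(πd²/4)·L = 7850 × 2.2432×10⁻⁶ m² × 1.0367 m = 0.018256 kg
f_n = ½√(k/m) = 0.5·√(514.56/0.018256) = 0.5·√(28186) = 83.944 Hz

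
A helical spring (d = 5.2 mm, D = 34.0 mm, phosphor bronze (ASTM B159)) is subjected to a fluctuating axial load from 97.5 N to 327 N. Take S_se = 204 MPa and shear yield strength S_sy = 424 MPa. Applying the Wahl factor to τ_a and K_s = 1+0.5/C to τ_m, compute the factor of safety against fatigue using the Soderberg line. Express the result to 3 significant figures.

C = D/d = 34.0/5.2 = 6.5385; K_W = (4C−1)/(4C−4)+0.615/C = 1.2295; K_s = 1+0.5/C = 1.0765
F_a = (F_max−F_min)/2 = 114.75 N; F_m = (F_max+F_min)/2 = 212.25 N
τ_a = K_W·8F_aD/(πd³) = 1.2295 × 70.658 = 86.872 MPa
τ_m = K_s·8F_mD/(πd³) = 1.0765 × 130.69 = 140.69 MPa
Soderberg: 1/n_f = τ_a/S_se + τ_m/S_sy = 86.872/204 + 140.69/424 = 0.42584 + 0.33181 = 0.75766
n_f = 1/0.75766 = 1.32

1.32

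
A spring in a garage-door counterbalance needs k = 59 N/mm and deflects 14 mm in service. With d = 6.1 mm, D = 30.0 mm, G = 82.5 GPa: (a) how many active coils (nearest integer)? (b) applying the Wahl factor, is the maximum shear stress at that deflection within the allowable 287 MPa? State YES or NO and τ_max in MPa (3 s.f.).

(a) 9 coils; (b) NO, τ_max = 364 MPa

N_a = Gd⁴/(8D³k) = (82.5×10³)(6.1⁴)/(8·30.0³·59) = 8.963 → N_a = 9
Actual rate k = Gd⁴/(8D³·9) = 58.759 N/mm
Working load F = kδ = 58.759·14 = 822.63 N
C = 30.0/6.1 = 4.9180; K_W = (4C−1)/(4C−4)+0.615/C = 1.3165
τ_max = K_W·8FD/(πd³) = 1.3165·276.87 = 364.49 MPa
τ_max > 287 MPa → exceeds allowable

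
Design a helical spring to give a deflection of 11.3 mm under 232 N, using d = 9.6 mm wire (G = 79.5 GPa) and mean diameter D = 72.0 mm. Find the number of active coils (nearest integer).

11

Required rate k = F/δ = 232/11.3 = 20.531 N/mm
N_a = Gd⁴/(8D³k) = (79.5×10³ × 9.6⁴)/(8 × 72.0³ × 20.531)
    = 6.75231e+08 / 6.13052e+07 = 11.01 → 11 coils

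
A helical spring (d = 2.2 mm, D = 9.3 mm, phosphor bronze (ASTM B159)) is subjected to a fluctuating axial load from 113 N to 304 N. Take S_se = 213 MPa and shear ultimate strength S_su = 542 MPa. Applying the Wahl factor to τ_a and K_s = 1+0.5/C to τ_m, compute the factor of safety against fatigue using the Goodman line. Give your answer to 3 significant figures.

C = D/d = 9.3/2.2 = 4.2273; K_W = (4C−1)/(4C−4)+0.615/C = 1.3779; K_s = 1+0.5/C = 1.1183
F_a = (F_max−F_min)/2 = 95.5 N; F_m = (F_max+F_min)/2 = 208.5 N
τ_a = K_W·8F_aD/(πd³) = 1.3779 × 212.4 = 292.66 MPa
τ_m = K_s·8F_mD/(πd³) = 1.1183 × 463.73 = 518.57 MPa
Goodman: 1/n_f = τ_a/S_se + τ_m/S_su = 292.66/213 + 518.57/542 = 1.37401 + 0.95678 = 2.3308
n_f = 1/2.3308 = 0.429

0.429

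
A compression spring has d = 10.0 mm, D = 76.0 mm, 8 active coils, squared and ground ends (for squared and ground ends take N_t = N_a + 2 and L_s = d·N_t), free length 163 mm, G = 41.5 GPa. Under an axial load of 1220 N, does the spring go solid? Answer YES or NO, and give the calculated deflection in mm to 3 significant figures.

k = Gd⁴/(8D³N_a) = (41.5×10³)(10.0⁴)/(8·76.0³·8) = 14.772 N/mm
N_t = 10; L_s = 10.0·10 = 100 mm; δ_solid = L₀ − L_s = 163 − 100 = 63 mm
δ = F/k = 1220/14.772 = 82.591 mm
δ ≥ δ_solid → spring goes solid

YES, δ = 82.6 mm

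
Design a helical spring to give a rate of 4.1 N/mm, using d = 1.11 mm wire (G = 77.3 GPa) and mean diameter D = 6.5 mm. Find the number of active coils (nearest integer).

N_a = Gd⁴/(8D³k) = (77.3×10³ × 1.11⁴)/(8 × 6.5³ × 4.1)
    = 117347 / 9007.7 = 13.03 → 13 coils

13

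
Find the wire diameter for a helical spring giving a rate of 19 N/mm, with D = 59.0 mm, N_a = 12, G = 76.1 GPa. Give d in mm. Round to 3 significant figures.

8.38 mm

d = (8D³N_a·k / G)^(1/4) = (8·59.0³·12·19 / (76.1×10³))^0.25
  = (4922.6)^0.25 = 8.3762 mm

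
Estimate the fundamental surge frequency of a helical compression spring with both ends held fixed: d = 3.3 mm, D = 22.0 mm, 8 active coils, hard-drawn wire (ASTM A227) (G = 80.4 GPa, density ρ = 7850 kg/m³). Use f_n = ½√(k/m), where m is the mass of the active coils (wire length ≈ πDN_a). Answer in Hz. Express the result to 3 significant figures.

k = Gd⁴/(8D³N_a) = (80.4×10³)(3.3⁴)/(8·22.0³·8) = 13.991 N/mm = 13991 N/m
Wire length L = πDN_a = π·22.0·8 = 552.92 mm
m = ρ·(πd²/4)·L = 7850 × 8.553×10⁻⁶ m² × 0.55292 m = 0.037124 kg
f_n = ½√(k/m) = 0.5·√(13991/0.037124) = 0.5·√(3.7689e+05) = 306.96 Hz

307 Hz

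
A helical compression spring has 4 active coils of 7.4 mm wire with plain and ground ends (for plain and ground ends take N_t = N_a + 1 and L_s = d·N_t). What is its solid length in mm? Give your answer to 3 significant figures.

plain and ground ends: N_t = N_a + 1 = 4 + 1 = 5
L_s = d·N_t = 7.4 × 5 = 37 mm

37.0 mm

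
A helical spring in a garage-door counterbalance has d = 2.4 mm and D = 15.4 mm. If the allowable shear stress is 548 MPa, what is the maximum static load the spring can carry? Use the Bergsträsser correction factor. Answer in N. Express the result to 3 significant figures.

C = D/d = 15.4/2.4 = 6.4167
K_B = (4C+2)/(4C−3) = 27.667/22.667 = 1.2206
τ_max = K·8FD/(πd³) → F_max = τ_allow·πd³/(8DK)
F_max = 548·π·2.4³/(8·15.4·1.2206) = 23799/150.38 = 158.26 N

158 N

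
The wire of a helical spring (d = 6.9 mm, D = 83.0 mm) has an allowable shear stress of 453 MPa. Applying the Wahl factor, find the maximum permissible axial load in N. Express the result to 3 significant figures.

C = D/d = 83.0/6.9 = 12.0290
K_W = (4C−1)/(4C−4) + 0.615/C = 47.116/44.116 + 0.0511 = 1.1191
τ_max = K·8FD/(πd³) → F_max = τ_allow·πd³/(8DK)
F_max = 453·π·6.9³/(8·83.0·1.1191) = 4.6751e+05/743.1 = 629.14 N

629 N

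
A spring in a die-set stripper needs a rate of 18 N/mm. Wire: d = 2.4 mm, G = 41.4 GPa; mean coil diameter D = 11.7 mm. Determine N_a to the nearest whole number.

N_a = Gd⁴/(8D³k) = (41.4×10³ × 2.4⁴)/(8 × 11.7³ × 18)
    = 1.37355e+06 / 230632 = 5.956 → 6 coils

6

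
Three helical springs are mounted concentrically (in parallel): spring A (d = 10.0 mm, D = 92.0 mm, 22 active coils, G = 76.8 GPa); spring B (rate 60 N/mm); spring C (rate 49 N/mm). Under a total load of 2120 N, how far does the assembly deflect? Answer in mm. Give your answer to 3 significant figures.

k_A = Gd⁴/(8D³N_a) = (76.8×10³)(10.0⁴)/(8·92.0³·22) = 5.6038 N/mm
Parallel: k_eq = 5.6038 + 60 + 49 = 114.6 N/mm
δ = F/k_eq = 2120/114.6 = 18.499 mm

18.5 mm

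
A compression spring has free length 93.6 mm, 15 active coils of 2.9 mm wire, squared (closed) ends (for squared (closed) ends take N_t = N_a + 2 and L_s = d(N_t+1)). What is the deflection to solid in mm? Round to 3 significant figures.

41.4 mm

N_t = 17; L_s = 2.9·18 = 52.2 mm
δ_solid = L₀ − L_s = 93.6 − 52.2 = 41.4 mm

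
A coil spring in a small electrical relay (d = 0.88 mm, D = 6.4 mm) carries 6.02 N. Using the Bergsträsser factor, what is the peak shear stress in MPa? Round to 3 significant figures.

Spring index C = D/d = 6.4/0.88 = 7.2727
K_B = (4C+2)/(4C−3) = 31.091/26.091 = 1.1916
τ₀ = 8FD/(πd³) = 8·6.02·6.4/(π·0.88³) = 308.224/2.1409 = 143.97 MPa
τ_max = K·τ₀ = 1.1916 × 143.97 = 171.56 MPa

172 MPa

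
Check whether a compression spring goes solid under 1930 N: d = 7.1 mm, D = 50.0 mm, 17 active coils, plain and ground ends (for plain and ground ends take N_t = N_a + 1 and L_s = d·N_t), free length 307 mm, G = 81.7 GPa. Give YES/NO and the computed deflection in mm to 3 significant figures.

NO, δ = 158 mm

k = Gd⁴/(8D³N_a) = (81.7×10³)(7.1⁴)/(8·50.0³·17) = 12.213 N/mm
N_t = 18; L_s = 7.1·18 = 127.8 mm; δ_solid = L₀ − L_s = 307 − 127.8 = 179.2 mm
δ = F/k = 1930/12.213 = 158.03 mm
δ < δ_solid → spring does not go solid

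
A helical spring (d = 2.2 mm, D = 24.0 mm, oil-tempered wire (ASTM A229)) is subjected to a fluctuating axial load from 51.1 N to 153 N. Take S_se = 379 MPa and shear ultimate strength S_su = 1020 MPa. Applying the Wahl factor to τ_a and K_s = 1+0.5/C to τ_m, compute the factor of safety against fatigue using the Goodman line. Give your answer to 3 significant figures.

0.678

C = D/d = 24.0/2.2 = 10.9091; K_W = (4C−1)/(4C−4)+0.615/C = 1.1321; K_s = 1+0.5/C = 1.0458
F_a = (F_max−F_min)/2 = 50.95 N; F_m = (F_max+F_min)/2 = 102.05 N
τ_a = K_W·8F_aD/(πd³) = 1.1321 × 292.43 = 331.05 MPa
τ_m = K_s·8F_mD/(πd³) = 1.0458 × 585.73 = 612.57 MPa
Goodman: 1/n_f = τ_a/S_se + τ_m/S_su = 331.05/379 + 612.57/1020 = 0.87349 + 0.60056 = 1.4741
n_f = 1/1.4741 = 0.6784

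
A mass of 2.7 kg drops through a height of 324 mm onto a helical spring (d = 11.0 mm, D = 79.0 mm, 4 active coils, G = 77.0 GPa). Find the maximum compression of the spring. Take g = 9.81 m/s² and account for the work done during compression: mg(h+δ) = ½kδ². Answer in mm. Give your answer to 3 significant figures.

k = Gd⁴/(8D³N_a) = (77.0×10³)(11.0⁴)/(8·79.0³·4) = 71.455 N/mm
W = mg = 2.7 × 9.81 = 26.487 N
½kδ² − Wδ − Wh = 0 → δ = (W + √(W² + 2kWh))/k
δ = (26.487 + √(701.56 + 1.22642e+06))/71.455 = (26.487 + 1107.8)/71.455 = 15.874 mm

15.9 mm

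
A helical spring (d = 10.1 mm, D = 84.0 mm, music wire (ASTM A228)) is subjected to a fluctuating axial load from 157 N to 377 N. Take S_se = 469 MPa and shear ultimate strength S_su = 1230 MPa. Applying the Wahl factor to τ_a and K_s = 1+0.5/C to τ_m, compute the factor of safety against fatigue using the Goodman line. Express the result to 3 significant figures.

C = D/d = 84.0/10.1 = 8.3168; K_W = (4C−1)/(4C−4)+0.615/C = 1.1764; K_s = 1+0.5/C = 1.0601
F_a = (F_max−F_min)/2 = 110 N; F_m = (F_max+F_min)/2 = 267 N
τ_a = K_W·8F_aD/(πd³) = 1.1764 × 22.837 = 26.867 MPa
τ_m = K_s·8F_mD/(πd³) = 1.0601 × 55.433 = 58.765 MPa
Goodman: 1/n_f = τ_a/S_se + τ_m/S_su = 26.867/469 + 58.765/1230 = 0.05729 + 0.04778 = 0.10506
n_f = 1/0.10506 = 9.518

9.52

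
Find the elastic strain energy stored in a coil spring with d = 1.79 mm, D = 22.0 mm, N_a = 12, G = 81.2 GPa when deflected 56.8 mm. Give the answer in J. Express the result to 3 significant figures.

k = Gd⁴/(8D³N_a) = (81.2×10³)(1.79⁴)/(8·22.0³·12) = 0.81551 N/mm
U = ½kδ² = 0.5 × 0.81551 × 56.8² = 1315.5 N·mm = 1.3155 J

1.32 J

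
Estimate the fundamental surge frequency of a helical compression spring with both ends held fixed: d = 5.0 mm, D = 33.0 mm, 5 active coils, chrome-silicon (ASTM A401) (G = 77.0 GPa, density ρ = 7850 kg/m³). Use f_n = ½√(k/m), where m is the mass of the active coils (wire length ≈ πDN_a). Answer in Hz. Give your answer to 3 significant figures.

324 Hz

k = Gd⁴/(8D³N_a) = (77.0×10³)(5.0⁴)/(8·33.0³·5) = 33.479 N/mm = 33479 N/m
Wire length L = πDN_a = π·33.0·5 = 518.36 mm
m = ρ·(πd²/4)·L = 7850 × 19.635×10⁻⁶ m² × 0.51836 m = 0.079898 kg
f_n = ½√(k/m) = 0.5·√(33479/0.079898) = 0.5·√(4.1902e+05) = 323.66 Hz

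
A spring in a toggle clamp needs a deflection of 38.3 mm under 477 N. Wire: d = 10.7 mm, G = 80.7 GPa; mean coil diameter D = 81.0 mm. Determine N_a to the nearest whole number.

Required rate k = F/δ = 477/38.3 = 12.454 N/mm
N_a = Gd⁴/(8D³k) = (80.7×10³ × 10.7⁴)/(8 × 81.0³ × 12.454)
    = 1.05781e+09 / 5.29498e+07 = 19.98 → 20 coils

20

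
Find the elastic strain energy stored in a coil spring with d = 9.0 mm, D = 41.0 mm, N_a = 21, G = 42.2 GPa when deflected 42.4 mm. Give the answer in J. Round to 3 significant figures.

k = Gd⁴/(8D³N_a) = (42.2×10³)(9.0⁴)/(8·41.0³·21) = 23.912 N/mm
U = ½kδ² = 0.5 × 23.912 × 42.4² = 21494 N·mm = 21.494 J

21.5 J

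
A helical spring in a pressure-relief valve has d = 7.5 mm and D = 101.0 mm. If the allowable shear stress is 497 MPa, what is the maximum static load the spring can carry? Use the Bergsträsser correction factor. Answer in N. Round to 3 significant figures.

C = D/d = 101.0/7.5 = 13.4667
K_B = (4C+2)/(4C−3) = 55.867/50.867 = 1.0983
τ_max = K·8FD/(πd³) → F_max = τ_allow·πd³/(8DK)
F_max = 497·π·7.5³/(8·101.0·1.0983) = 6.587e+05/887.42 = 742.27 N

742 N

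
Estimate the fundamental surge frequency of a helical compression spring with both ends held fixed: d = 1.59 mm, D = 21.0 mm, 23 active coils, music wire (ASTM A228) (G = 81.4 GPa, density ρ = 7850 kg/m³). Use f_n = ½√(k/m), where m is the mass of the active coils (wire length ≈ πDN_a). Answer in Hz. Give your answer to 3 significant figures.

k = Gd⁴/(8D³N_a) = (81.4×10³)(1.59⁴)/(8·21.0³·23) = 0.30531 N/mm = 305.31 N/m
Wire length L = πDN_a = π·21.0·23 = 1517.4 mm
m = ρ·(πd²/4)·L = 7850 × 1.9856×10⁻⁶ m² × 1.5174 m = 0.023651 kg
f_n = ½√(k/m) = 0.5·√(305.31/0.023651) = 0.5·√(12909) = 56.808 Hz

56.8 Hz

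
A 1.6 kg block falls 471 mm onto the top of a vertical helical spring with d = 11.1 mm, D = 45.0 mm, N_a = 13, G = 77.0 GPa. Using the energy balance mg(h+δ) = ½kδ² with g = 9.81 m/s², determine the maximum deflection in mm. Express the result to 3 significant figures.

11.1 mm

k = Gd⁴/(8D³N_a) = (77.0×10³)(11.1⁴)/(8·45.0³·13) = 123.34 N/mm
W = mg = 1.6 × 9.81 = 15.696 N
½kδ² − Wδ − Wh = 0 → δ = (W + √(W² + 2kWh))/k
δ = (15.696 + √(246.36 + 1.82369e+06))/123.34 = (15.696 + 1350.5)/123.34 = 11.077 mm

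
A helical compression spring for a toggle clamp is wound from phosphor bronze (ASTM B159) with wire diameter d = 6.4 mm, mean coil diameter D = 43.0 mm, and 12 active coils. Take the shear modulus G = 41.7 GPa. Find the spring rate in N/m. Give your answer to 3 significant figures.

k = Gd⁴/(8D³N_a) = (41.7×10³ × 6.4⁴) / (8 × 43.0³ × 12)
  = 6.9961e+07 / 7.63267e+06 = 9.166 N/mm = 9166 N/m

9170 N/m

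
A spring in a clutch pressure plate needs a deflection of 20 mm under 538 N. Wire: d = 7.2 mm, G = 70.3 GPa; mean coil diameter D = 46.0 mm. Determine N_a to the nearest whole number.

9

Required rate k = F/δ = 538/20 = 26.9 N/mm
N_a = Gd⁴/(8D³k) = (70.3×10³ × 7.2⁴)/(8 × 46.0³ × 26.9)
    = 1.88923e+08 / 2.09467e+07 = 9.019 → 9 coils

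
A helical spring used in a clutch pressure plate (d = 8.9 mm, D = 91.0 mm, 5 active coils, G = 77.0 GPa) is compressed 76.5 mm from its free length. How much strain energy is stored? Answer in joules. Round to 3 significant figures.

k = Gd⁴/(8D³N_a) = (77.0×10³)(8.9⁴)/(8·91.0³·5) = 16.028 N/mm
U = ½kδ² = 0.5 × 16.028 × 76.5² = 46899 N·mm = 46.899 J

46.9 J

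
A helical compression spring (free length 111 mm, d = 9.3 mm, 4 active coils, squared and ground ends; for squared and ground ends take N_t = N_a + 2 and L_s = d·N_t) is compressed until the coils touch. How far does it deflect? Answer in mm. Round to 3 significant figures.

55.2 mm

N_t = 6; L_s = 9.3·6 = 55.8 mm
δ_solid = L₀ − L_s = 111 − 55.8 = 55.2 mm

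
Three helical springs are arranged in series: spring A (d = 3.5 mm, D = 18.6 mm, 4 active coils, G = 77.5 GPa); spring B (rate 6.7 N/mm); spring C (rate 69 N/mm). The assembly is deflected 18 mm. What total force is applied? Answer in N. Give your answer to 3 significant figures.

k_A = Gd⁴/(8D³N_a) = (77.5×10³)(3.5⁴)/(8·18.6³·4) = 56.479 N/mm
Series: 1/k_eq = 1/56.479 + 1/6.7 + 1/69 = 0.18145; k_eq = 5.5111 N/mm
F = k_eq·δ = 5.5111·18 = 99.2 N

99.2 N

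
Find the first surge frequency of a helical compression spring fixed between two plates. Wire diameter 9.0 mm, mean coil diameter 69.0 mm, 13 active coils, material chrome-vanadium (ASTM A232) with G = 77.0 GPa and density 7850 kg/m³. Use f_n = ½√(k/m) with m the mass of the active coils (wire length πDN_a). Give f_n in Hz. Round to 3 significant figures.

k = Gd⁴/(8D³N_a) = (77.0×10³)(9.0⁴)/(8·69.0³·13) = 14.787 N/mm = 14787 N/m
Wire length L = πDN_a = π·69.0·13 = 2818 mm
m = ρ·(πd²/4)·L = 7850 × 63.617×10⁻⁶ m² × 2.818 m = 1.4073 kg
f_n = ½√(k/m) = 0.5·√(14787/1.4073) = 0.5·√(10507) = 51.253 Hz

51.3 Hz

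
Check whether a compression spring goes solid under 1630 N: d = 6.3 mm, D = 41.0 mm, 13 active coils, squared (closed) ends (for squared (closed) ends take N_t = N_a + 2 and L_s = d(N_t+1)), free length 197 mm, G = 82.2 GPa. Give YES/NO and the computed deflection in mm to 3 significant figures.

NO, δ = 90.2 mm

k = Gd⁴/(8D³N_a) = (82.2×10³)(6.3⁴)/(8·41.0³·13) = 18.065 N/mm
N_t = 15; L_s = 6.3·16 = 100.8 mm; δ_solid = L₀ − L_s = 197 − 100.8 = 96.2 mm
δ = F/k = 1630/18.065 = 90.227 mm
δ < δ_solid → spring does not go solid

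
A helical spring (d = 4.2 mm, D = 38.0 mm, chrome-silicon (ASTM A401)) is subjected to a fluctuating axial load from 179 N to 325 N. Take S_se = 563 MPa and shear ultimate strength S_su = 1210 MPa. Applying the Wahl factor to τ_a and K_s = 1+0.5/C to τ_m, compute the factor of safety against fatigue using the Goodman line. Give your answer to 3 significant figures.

2.07

C = D/d = 38.0/4.2 = 9.0476; K_W = (4C−1)/(4C−4)+0.615/C = 1.1612; K_s = 1+0.5/C = 1.0553
F_a = (F_max−F_min)/2 = 73 N; F_m = (F_max+F_min)/2 = 252 N
τ_a = K_W·8F_aD/(πd³) = 1.1612 × 95.345 = 110.71 MPa
τ_m = K_s·8F_mD/(πd³) = 1.0553 × 329.14 = 347.33 MPa
Goodman: 1/n_f = τ_a/S_se + τ_m/S_su = 110.71/563 + 347.33/1210 = 0.19665 + 0.28705 = 0.48369
n_f = 1/0.48369 = 2.067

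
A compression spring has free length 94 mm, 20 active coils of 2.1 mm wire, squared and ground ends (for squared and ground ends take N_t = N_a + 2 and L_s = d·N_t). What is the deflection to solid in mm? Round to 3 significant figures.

47.8 mm

N_t = 22; L_s = 2.1·22 = 46.2 mm
δ_solid = L₀ − L_s = 94 − 46.2 = 47.8 mm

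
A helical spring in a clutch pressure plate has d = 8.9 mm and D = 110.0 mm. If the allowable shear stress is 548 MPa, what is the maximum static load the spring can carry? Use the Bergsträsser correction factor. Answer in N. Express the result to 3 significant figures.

C = D/d = 110.0/8.9 = 12.3596
K_B = (4C+2)/(4C−3) = 51.438/46.438 = 1.1077
τ_max = K·8FD/(πd³) → F_max = τ_allow·πd³/(8DK)
F_max = 548·π·8.9³/(8·110.0·1.1077) = 1.2137e+06/974.75 = 1245.1 N

1250 N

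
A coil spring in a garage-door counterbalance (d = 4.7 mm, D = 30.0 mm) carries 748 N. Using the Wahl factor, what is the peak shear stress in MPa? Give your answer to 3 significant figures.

680 MPa

Spring index C = D/d = 30.0/4.7 = 6.3830
K_W = (4C−1)/(4C−4) + 0.615/C = 24.532/21.532 + 0.0964 = 1.2357
τ₀ = 8FD/(πd³) = 8·748·30.0/(π·4.7³) = 179520/326.17 = 550.39 MPa
τ_max = K·τ₀ = 1.2357 × 550.39 = 680.1 MPa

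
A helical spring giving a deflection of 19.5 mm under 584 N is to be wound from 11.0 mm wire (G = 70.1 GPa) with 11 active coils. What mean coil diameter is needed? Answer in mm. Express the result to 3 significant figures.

Required rate k = F/δ = 584/19.5 = 29.949 N/mm
D = (Gd⁴/(8N_a·k))^(1/3) = (70.1×10³·11.0⁴/(8·11·29.949))^(1/3)
  = (389429)^(1/3) = 73.0257 mm

73.0 mm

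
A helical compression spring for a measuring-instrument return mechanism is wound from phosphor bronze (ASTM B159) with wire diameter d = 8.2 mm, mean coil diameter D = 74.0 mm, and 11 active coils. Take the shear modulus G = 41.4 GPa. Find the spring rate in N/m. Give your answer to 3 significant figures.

5250 N/m

k = Gd⁴/(8D³N_a) = (41.4×10³ × 8.2⁴) / (8 × 74.0³ × 11)
  = 1.87178e+08 / 3.56597e+07 = 5.249 N/mm = 5249 N/m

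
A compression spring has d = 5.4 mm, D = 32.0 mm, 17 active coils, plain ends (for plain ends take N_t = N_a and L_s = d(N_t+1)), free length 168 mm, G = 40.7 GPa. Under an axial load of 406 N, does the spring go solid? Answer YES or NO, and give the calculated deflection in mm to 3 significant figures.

NO, δ = 52.3 mm

k = Gd⁴/(8D³N_a) = (40.7×10³)(5.4⁴)/(8·32.0³·17) = 7.7657 N/mm
N_t = 17; L_s = 5.4·18 = 97.2 mm; δ_solid = L₀ − L_s = 168 − 97.2 = 70.8 mm
δ = F/k = 406/7.7657 = 52.281 mm
δ < δ_solid → spring does not go solid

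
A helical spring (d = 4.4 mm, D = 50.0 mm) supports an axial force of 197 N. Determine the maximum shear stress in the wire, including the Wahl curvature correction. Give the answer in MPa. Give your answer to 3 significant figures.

Spring index C = D/d = 50.0/4.4 = 11.3636
K_W = (4C−1)/(4C−4) + 0.615/C = 44.455/41.455 + 0.0541 = 1.1265
τ₀ = 8FD/(πd³) = 8·197·50.0/(π·4.4³) = 78800/267.61 = 294.45 MPa
τ_max = K·τ₀ = 1.1265 × 294.45 = 331.7 MPa

332 MPa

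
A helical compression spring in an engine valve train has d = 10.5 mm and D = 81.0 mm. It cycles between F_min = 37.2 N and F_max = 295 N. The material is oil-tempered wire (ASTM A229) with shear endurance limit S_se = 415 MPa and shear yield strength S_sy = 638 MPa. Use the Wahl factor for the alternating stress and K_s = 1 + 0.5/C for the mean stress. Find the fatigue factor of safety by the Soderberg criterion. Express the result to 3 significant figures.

8.67

C = D/d = 81.0/10.5 = 7.7143; K_W = (4C−1)/(4C−4)+0.615/C = 1.1914; K_s = 1+0.5/C = 1.0648
F_a = (F_max−F_min)/2 = 128.9 N; F_m = (F_max+F_min)/2 = 166.1 N
τ_a = K_W·8F_aD/(πd³) = 1.1914 × 22.967 = 27.364 MPa
τ_m = K_s·8F_mD/(πd³) = 1.0648 × 29.596 = 31.514 MPa
Soderberg: 1/n_f = τ_a/S_se + τ_m/S_sy = 27.364/415 + 31.514/638 = 0.06594 + 0.04939 = 0.11533
n_f = 1/0.11533 = 8.671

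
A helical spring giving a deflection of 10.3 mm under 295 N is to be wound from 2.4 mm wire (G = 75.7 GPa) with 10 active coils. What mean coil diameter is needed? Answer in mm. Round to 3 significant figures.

Required rate k = F/δ = 295/10.3 = 28.641 N/mm
D = (Gd⁴/(8N_a·k))^(1/3) = (75.7×10³·2.4⁴/(8·10·28.641))^(1/3)
  = (1096.14)^(1/3) = 10.3107 mm

10.3 mm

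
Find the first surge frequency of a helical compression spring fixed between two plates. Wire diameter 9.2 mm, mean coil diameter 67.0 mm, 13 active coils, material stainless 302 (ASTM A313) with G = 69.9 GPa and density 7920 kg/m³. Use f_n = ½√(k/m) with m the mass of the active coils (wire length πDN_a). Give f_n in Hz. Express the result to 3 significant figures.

k = Gd⁴/(8D³N_a) = (69.9×10³)(9.2⁴)/(8·67.0³·13) = 16.009 N/mm = 16009 N/m
Wire length L = πDN_a = π·67.0·13 = 2736.3 mm
m = ρ·(πd²/4)·L = 7920 × 66.476×10⁻⁶ m² × 2.7363 m = 1.4407 kg
f_n = ½√(k/m) = 0.5·√(16009/1.4407) = 0.5·√(11113) = 52.708 Hz

52.7 Hz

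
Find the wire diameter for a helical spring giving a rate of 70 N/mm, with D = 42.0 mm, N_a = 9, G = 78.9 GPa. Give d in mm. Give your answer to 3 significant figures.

8.29 mm

d = (8D³N_a·k / G)^(1/4) = (8·42.0³·9·70 / (78.9×10³))^0.25
  = (4732.6)^0.25 = 8.2942 mm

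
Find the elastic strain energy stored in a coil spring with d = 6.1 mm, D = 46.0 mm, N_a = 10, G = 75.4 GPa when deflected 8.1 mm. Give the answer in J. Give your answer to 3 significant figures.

0.440 J

k = Gd⁴/(8D³N_a) = (75.4×10³)(6.1⁴)/(8·46.0³·10) = 13.407 N/mm
U = ½kδ² = 0.5 × 13.407 × 8.1² = 439.81 N·mm = 0.43981 J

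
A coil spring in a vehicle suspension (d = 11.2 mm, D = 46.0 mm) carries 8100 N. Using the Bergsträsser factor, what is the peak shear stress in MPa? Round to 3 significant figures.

927 MPa

Spring index C = D/d = 46.0/11.2 = 4.1071
K_B = (4C+2)/(4C−3) = 18.429/13.429 = 1.3723
τ₀ = 8FD/(πd³) = 8·8100·46.0/(π·11.2³) = 2.9808e+06/4413.7 = 675.35 MPa
τ_max = K·τ₀ = 1.3723 × 675.35 = 926.81 MPa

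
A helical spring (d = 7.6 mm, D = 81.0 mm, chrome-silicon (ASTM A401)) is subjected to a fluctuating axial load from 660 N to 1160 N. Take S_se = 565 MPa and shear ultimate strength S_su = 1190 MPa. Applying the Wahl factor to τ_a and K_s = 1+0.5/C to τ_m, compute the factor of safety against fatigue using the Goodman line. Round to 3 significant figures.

C = D/d = 81.0/7.6 = 10.6579; K_W = (4C−1)/(4C−4)+0.615/C = 1.1354; K_s = 1+0.5/C = 1.0469
F_a = (F_max−F_min)/2 = 250 N; F_m = (F_max+F_min)/2 = 910 N
τ_a = K_W·8F_aD/(πd³) = 1.1354 × 117.47 = 133.37 MPa
τ_m = K_s·8F_mD/(πd³) = 1.0469 × 427.59 = 447.65 MPa
Goodman: 1/n_f = τ_a/S_se + τ_m/S_su = 133.37/565 + 447.65/1190 = 0.23605 + 0.37617 = 0.61223
n_f = 1/0.61223 = 1.633

1.63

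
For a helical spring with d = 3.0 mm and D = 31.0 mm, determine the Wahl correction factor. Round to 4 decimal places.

C = D/d = 31.0/3.0 = 10.3333
K_W = (4C−1)/(4C−4) + 0.615/C = 40.333/37.333 + 0.0595 = 1.1399

1.1399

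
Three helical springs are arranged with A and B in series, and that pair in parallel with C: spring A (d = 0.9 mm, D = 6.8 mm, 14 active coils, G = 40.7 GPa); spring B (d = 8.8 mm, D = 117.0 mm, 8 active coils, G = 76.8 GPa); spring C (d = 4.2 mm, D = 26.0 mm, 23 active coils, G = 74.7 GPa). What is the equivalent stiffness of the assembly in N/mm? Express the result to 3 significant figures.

k_A = Gd⁴/(8D³N_a) = (40.7×10³)(0.9⁴)/(8·6.8³·14) = 0.75826 N/mm
k_B = Gd⁴/(8D³N_a) = (76.8×10³)(8.8⁴)/(8·117.0³·8) = 4.4932 N/mm
k_C = Gd⁴/(8D³N_a) = (74.7×10³)(4.2⁴)/(8·26.0³·23) = 7.1875 N/mm
Springs A,B series: k_AB = 1/(1/0.75826+1/4.4932) = 0.64878 N/mm; parallel with C: k_eq = 0.64878+7.1875 = 7.8363 N/mm

7.84 N/mm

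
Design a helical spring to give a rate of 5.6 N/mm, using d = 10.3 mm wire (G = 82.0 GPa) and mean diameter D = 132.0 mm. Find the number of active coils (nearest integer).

9

N_a = Gd⁴/(8D³k) = (82.0×10³ × 10.3⁴)/(8 × 132.0³ × 5.6)
    = 9.22917e+08 / 1.03039e+08 = 8.957 → 9 coils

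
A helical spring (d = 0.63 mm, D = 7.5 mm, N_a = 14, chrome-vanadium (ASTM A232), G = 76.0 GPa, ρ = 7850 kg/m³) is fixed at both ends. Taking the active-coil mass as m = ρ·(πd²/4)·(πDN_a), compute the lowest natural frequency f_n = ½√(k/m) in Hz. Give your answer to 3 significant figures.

280 Hz

k = Gd⁴/(8D³N_a) = (76.0×10³)(0.63⁴)/(8·7.5³·14) = 0.25338 N/mm = 253.38 N/m
Wire length L = πDN_a = π·7.5·14 = 329.87 mm
m = ρ·(πd²/4)·L = 7850 × 0.31172×10⁻⁶ m² × 0.32987 m = 0.0008072 kg
f_n = ½√(k/m) = 0.5·√(253.38/0.0008072) = 0.5·√(3.139e+05) = 280.13 Hz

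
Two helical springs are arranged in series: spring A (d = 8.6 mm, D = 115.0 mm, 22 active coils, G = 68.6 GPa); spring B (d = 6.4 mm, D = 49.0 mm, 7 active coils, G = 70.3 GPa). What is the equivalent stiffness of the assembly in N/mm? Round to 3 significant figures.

1.30 N/mm

k_A = Gd⁴/(8D³N_a) = (68.6×10³)(8.6⁴)/(8·115.0³·22) = 1.4019 N/mm
k_B = Gd⁴/(8D³N_a) = (70.3×10³)(6.4⁴)/(8·49.0³·7) = 17.902 N/mm
Series: 1/k_eq = 1/1.4019 + 1/17.902 = 0.76919; k_eq = 1.3001 N/mm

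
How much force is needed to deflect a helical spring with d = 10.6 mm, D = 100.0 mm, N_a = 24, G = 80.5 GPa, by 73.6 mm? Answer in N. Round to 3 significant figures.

k = Gd⁴/(8D³N_a) = (80.5×10³)(10.6⁴)/(8·100.0³·24) = 5.2932 N/mm
F = k·δ = 5.2932 × 73.6 = 389.58 N

390 N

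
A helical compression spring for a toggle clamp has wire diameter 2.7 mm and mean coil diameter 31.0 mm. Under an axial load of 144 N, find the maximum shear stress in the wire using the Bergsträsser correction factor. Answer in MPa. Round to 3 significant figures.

645 MPa

Spring index C = D/d = 31.0/2.7 = 11.4815
K_B = (4C+2)/(4C−3) = 47.926/42.926 = 1.1165
τ₀ = 8FD/(πd³) = 8·144·31.0/(π·2.7³) = 35712/61.836 = 577.53 MPa
τ_max = K·τ₀ = 1.1165 × 577.53 = 644.8 MPa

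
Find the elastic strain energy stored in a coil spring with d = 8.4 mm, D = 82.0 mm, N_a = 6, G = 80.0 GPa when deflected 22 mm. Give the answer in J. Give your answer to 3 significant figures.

k = Gd⁴/(8D³N_a) = (80.0×10³)(8.4⁴)/(8·82.0³·6) = 15.05 N/mm
U = ½kδ² = 0.5 × 15.05 × 22² = 3642 N·mm = 3.642 J

3.64 J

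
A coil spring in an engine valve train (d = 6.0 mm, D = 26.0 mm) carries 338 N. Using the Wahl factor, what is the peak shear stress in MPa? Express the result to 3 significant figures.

Spring index C = D/d = 26.0/6.0 = 4.3333
K_W = (4C−1)/(4C−4) + 0.615/C = 16.333/13.333 + 0.1419 = 1.3669
τ₀ = 8FD/(πd³) = 8·338·26.0/(π·6.0³) = 70304/678.58 = 103.6 MPa
τ_max = K·τ₀ = 1.3669 × 103.6 = 141.62 MPa

142 MPa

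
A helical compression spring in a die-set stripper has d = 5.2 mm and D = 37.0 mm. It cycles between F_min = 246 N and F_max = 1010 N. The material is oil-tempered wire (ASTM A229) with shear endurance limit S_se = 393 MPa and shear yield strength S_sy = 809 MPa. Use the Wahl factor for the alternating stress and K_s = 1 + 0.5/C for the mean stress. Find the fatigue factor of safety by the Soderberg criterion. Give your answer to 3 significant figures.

0.744

C = D/d = 37.0/5.2 = 7.1154; K_W = (4C−1)/(4C−4)+0.615/C = 1.2091; K_s = 1+0.5/C = 1.0703
F_a = (F_max−F_min)/2 = 382 N; F_m = (F_max+F_min)/2 = 628 N
τ_a = K_W·8F_aD/(πd³) = 1.2091 × 255.97 = 309.49 MPa
τ_m = K_s·8F_mD/(πd³) = 1.0703 × 420.82 = 450.39 MPa
Soderberg: 1/n_f = τ_a/S_se + τ_m/S_sy = 309.49/393 + 450.39/809 = 0.78751 + 0.55672 = 1.3442
n_f = 1/1.3442 = 0.7439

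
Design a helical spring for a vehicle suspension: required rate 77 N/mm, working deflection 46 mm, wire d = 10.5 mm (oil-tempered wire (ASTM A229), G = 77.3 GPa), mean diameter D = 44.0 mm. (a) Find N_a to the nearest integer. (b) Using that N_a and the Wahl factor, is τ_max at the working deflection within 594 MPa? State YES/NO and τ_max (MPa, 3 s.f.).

N_a = Gd⁴/(8D³k) = (77.3×10³)(10.5⁴)/(8·44.0³·77) = 17.91 → N_a = 18
Actual rate k = Gd⁴/(8D³·18) = 76.598 N/mm
Working load F = kδ = 76.598·46 = 3523.5 N
C = 44.0/10.5 = 4.1905; K_W = (4C−1)/(4C−4)+0.615/C = 1.3818
τ_max = K_W·8FD/(πd³) = 1.3818·341.03 = 471.25 MPa
τ_max ≤ 594 MPa → acceptable

(a) 18 coils; (b) YES, τ_max = 471 MPa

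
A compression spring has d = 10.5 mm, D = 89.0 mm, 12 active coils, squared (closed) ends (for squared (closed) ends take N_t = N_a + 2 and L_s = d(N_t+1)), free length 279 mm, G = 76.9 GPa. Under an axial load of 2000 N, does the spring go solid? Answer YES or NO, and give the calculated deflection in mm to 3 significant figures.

YES, δ = 145 mm

k = Gd⁴/(8D³N_a) = (76.9×10³)(10.5⁴)/(8·89.0³·12) = 13.812 N/mm
N_t = 14; L_s = 10.5·15 = 157.5 mm; δ_solid = L₀ − L_s = 279 − 157.5 = 121.5 mm
δ = F/k = 2000/13.812 = 144.81 mm
δ ≥ δ_solid → spring goes solid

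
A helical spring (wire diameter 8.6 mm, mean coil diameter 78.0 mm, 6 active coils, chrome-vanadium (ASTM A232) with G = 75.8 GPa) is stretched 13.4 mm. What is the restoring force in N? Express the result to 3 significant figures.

244 N

k = Gd⁴/(8D³N_a) = (75.8×10³)(8.6⁴)/(8·78.0³·6) = 18.203 N/mm
F = k·δ = 18.203 × 13.4 = 243.92 N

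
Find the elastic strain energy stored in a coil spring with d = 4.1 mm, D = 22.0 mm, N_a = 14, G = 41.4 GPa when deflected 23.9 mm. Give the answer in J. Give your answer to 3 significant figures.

2.80 J

k = Gd⁴/(8D³N_a) = (41.4×10³)(4.1⁴)/(8·22.0³·14) = 9.8096 N/mm
U = ½kδ² = 0.5 × 9.8096 × 23.9² = 2801.7 N·mm = 2.8017 J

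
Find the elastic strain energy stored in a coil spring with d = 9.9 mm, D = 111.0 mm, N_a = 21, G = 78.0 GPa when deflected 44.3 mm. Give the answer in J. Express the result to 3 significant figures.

3.20 J

k = Gd⁴/(8D³N_a) = (78.0×10³)(9.9⁴)/(8·111.0³·21) = 3.261 N/mm
U = ½kδ² = 0.5 × 3.261 × 44.3² = 3199.9 N·mm = 3.1999 J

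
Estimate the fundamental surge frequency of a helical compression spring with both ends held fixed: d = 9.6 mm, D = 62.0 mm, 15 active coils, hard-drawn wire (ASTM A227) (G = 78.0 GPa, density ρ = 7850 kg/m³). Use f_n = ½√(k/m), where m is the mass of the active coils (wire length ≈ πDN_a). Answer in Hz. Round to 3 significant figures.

59.1 Hz

k = Gd⁴/(8D³N_a) = (78.0×10³)(9.6⁴)/(8·62.0³·15) = 23.165 N/mm = 23165 N/m
Wire length L = πDN_a = π·62.0·15 = 2921.7 mm
m = ρ·(πd²/4)·L = 7850 × 72.382×10⁻⁶ m² × 2.9217 m = 1.6601 kg
f_n = ½√(k/m) = 0.5·√(23165/1.6601) = 0.5·√(13954) = 59.063 Hz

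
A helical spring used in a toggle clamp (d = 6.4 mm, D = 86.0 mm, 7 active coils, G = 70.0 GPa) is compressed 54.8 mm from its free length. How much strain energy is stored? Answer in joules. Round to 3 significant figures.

4.95 J

k = Gd⁴/(8D³N_a) = (70.0×10³)(6.4⁴)/(8·86.0³·7) = 3.2971 N/mm
U = ½kδ² = 0.5 × 3.2971 × 54.8² = 4950.7 N·mm = 4.9507 J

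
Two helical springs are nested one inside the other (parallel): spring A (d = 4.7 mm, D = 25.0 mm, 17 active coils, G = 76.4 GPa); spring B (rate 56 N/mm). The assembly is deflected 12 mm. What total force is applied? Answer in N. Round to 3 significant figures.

k_A = Gd⁴/(8D³N_a) = (76.4×10³)(4.7⁴)/(8·25.0³·17) = 17.544 N/mm
Parallel: k_eq = 17.544 + 56 = 73.544 N/mm
F = k_eq·δ = 73.544·12 = 882.53 N

883 N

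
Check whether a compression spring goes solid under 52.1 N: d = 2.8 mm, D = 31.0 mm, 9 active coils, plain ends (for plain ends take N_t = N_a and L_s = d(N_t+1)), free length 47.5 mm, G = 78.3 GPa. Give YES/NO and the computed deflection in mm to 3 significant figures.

YES, δ = 23.2 mm

k = Gd⁴/(8D³N_a) = (78.3×10³)(2.8⁴)/(8·31.0³·9) = 2.2438 N/mm
N_t = 9; L_s = 2.8·10 = 28 mm; δ_solid = L₀ − L_s = 47.5 − 28 = 19.5 mm
δ = F/k = 52.1/2.2438 = 23.22 mm
δ ≥ δ_solid → spring goes solid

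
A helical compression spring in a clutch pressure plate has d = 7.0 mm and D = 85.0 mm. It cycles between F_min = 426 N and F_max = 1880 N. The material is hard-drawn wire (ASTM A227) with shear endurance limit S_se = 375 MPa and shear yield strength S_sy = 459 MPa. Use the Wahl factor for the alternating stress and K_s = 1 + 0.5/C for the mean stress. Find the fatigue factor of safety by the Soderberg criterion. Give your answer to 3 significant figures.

C = D/d = 85.0/7.0 = 12.1429; K_W = (4C−1)/(4C−4)+0.615/C = 1.1180; K_s = 1+0.5/C = 1.0412
F_a = (F_max−F_min)/2 = 727 N; F_m = (F_max+F_min)/2 = 1153 N
τ_a = K_W·8F_aD/(πd³) = 1.1180 × 458.77 = 512.89 MPa
τ_m = K_s·8F_mD/(πd³) = 1.0412 × 727.6 = 757.56 MPa
Soderberg: 1/n_f = τ_a/S_se + τ_m/S_sy = 512.89/375 + 757.56/459 = 1.36770 + 1.65046 = 3.0182
n_f = 1/3.0182 = 0.3313

0.331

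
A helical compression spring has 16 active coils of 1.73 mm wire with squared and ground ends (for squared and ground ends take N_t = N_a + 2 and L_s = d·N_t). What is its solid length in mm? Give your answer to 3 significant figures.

squared and ground ends: N_t = N_a + 2 = 16 + 2 = 18
L_s = d·N_t = 1.73 × 18 = 31.14 mm

31.1 mm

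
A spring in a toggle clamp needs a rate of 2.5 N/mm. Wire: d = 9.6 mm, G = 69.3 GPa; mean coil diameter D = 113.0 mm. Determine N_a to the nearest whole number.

20

N_a = Gd⁴/(8D³k) = (69.3×10³ × 9.6⁴)/(8 × 113.0³ × 2.5)
    = 5.88597e+08 / 2.88579e+07 = 20.4 → 20 coils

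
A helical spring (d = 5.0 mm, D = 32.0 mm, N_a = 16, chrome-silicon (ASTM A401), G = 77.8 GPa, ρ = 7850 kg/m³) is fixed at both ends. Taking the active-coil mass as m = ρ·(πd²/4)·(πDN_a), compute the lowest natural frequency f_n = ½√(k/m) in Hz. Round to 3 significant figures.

k = Gd⁴/(8D³N_a) = (77.8×10³)(5.0⁴)/(8·32.0³·16) = 11.593 N/mm = 11593 N/m
Wire length L = πDN_a = π·32.0·16 = 1608.5 mm
m = ρ·(πd²/4)·L = 7850 × 19.635×10⁻⁶ m² × 1.6085 m = 0.24792 kg
f_n = ½√(k/m) = 0.5·√(11593/0.24792) = 0.5·√(46761) = 108.12 Hz

108 Hz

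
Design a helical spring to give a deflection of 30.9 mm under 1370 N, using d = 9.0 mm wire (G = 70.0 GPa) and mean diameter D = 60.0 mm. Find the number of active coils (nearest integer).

6

Required rate k = F/δ = 1370/30.9 = 44.337 N/mm
N_a = Gd⁴/(8D³k) = (70.0×10³ × 9.0⁴)/(8 × 60.0³ × 44.337)
    = 4.5927e+08 / 7.66136e+07 = 5.995 → 6 coils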